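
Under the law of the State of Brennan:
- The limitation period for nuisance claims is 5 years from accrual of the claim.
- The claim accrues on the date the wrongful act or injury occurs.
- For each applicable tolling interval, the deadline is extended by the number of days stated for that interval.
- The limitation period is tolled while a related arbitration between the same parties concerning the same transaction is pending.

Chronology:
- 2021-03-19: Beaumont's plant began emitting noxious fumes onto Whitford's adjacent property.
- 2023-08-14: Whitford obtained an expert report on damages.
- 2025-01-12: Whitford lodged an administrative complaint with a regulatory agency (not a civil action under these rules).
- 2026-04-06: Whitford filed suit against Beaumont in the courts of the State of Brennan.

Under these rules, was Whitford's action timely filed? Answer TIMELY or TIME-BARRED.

The claim accrued on 2021-03-19, when the wrongful act occurred.
Adding the 5 years base period to 2021-03-19 gives a deadline of 2026-03-19, before any tolling.
The other events in the timeline have no effect on the limitation period under the stated rules.
Whitford filed on 2026-04-06, after the 2026-03-19 deadline, so the action is time-barred.

TIME-BARRED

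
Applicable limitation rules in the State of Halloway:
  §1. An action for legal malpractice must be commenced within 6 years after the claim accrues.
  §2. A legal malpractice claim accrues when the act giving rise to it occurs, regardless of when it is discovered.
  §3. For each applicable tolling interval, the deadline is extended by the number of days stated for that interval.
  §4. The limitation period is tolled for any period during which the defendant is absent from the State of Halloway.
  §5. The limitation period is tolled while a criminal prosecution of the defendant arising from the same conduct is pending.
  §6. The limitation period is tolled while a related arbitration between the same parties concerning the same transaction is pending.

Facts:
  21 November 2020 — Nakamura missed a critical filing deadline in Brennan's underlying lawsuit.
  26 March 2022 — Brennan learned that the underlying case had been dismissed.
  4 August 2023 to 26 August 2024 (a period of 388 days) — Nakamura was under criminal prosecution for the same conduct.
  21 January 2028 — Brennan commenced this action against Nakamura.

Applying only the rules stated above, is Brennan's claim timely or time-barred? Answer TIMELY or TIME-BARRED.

Accrual is governed by the date of the act, so the period began to run on 21 November 2020; the later discovery on 26 March 2022 is irrelevant under the stated rule.
The untolled deadline — 6 years after 21 November 2020 — is 21 November 2026.
Because the pending criminal prosecution ran from 4 August 2023 to 26 August 2024, the deadline is extended by 388 days to 14 December 2027.
The 21 January 2028 filing falls after the 14 December 2027 deadline; the claim is time-barred.

TIME-BARRED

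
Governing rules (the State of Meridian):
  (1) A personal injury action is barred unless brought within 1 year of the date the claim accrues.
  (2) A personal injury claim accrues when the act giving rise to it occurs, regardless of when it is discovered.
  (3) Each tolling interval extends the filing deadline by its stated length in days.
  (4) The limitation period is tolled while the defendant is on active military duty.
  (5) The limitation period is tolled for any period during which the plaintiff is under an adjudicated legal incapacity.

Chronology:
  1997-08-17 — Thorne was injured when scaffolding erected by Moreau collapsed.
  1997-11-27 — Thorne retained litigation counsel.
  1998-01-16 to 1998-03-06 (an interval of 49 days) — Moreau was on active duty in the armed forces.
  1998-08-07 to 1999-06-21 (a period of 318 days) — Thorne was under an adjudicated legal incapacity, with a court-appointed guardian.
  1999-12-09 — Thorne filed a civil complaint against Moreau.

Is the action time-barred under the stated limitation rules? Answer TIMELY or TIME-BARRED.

The limitation period began to run on 1997-08-17.
1 year from 1997-08-17 is 1998-08-17.
The period was tolled for 49 days by the defendant's active military service (1998-01-16 to 1998-03-06), pushing the deadline to 1998-10-05.
The period was tolled for 318 days by the plaintiff's legal incapacity (1998-08-07 to 1999-06-21), pushing the deadline to 1999-08-19.
The other events in the timeline have no effect on the limitation period under the stated rules.
Filing on 1999-12-09 missed the 1999-08-19 deadline — the action is time-barred.

TIME-BARRED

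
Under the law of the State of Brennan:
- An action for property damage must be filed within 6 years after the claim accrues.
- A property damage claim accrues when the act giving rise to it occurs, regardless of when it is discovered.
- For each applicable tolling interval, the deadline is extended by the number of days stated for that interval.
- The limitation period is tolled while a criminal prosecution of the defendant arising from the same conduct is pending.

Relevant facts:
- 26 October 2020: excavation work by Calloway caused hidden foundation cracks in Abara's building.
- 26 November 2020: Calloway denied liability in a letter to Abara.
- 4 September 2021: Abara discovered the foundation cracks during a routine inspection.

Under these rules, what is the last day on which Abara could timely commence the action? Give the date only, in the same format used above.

Because the rule ties accrual to occurrence, the claim accrued on 26 October 2020, not on the 4 September 2021 discovery date.
The untolled deadline — 6 years after 26 October 2020 — is 26 October 2026.
None of the other events listed affects the running of the period under the stated rules.

26 October 2026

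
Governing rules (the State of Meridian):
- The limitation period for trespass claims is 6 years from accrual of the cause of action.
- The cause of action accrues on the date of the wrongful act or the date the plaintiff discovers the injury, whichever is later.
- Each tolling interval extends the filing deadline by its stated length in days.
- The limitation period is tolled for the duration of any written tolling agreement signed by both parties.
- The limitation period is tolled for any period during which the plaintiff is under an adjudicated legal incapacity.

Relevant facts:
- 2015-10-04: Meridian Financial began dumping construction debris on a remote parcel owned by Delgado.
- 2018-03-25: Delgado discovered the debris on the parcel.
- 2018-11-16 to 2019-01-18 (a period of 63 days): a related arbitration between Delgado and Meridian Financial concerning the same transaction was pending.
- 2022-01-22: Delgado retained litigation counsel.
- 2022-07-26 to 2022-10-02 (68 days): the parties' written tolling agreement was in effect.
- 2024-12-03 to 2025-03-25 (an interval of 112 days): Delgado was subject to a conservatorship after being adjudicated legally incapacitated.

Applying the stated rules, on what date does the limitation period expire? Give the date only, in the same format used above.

Because discovery on 2018-03-25 post-dates the 2015-10-04 act, accrual under the later-of rule falls on 2018-03-25.
Adding the 6 years base period to 2018-03-25 gives a deadline of 2024-03-25, before any tolling.
The period was tolled for 68 days by the written tolling agreement (2022-07-26 to 2022-10-02), pushing the deadline to 2024-06-01.
By the time the plaintiff's legal incapacity began on 2024-12-03, the limitation period had already expired on 2024-06-01; that interval cannot revive it.
Although a pending arbitration ran from 2018-11-16 to 2019-01-18, the stated rules do not make that a tolling event, so it is disregarded.
Nothing else in the chronology tolls or restarts the period.

2024-06-01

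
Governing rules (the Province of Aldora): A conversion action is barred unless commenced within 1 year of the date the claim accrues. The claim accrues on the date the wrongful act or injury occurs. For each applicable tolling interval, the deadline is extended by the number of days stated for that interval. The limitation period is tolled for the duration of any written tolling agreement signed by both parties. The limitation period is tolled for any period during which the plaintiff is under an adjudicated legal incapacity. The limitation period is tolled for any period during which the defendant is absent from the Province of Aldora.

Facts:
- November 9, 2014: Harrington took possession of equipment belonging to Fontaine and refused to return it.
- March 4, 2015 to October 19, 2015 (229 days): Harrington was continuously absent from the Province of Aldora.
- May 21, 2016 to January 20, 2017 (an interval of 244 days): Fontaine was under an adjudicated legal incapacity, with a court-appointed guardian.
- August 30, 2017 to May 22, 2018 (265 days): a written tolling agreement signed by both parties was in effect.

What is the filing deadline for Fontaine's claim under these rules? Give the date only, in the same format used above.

February 24, 2017

The claim accrued on November 9, 2014, when the wrongful act occurred.
The untolled deadline — 1 year after November 9, 2014 — is November 9, 2015.
The defendant's absence from the jurisdiction from March 4, 2015 to October 19, 2015 tolled the period for 229 days, extending the deadline to June 25, 2016.
The period was tolled for 244 days by the plaintiff's legal incapacity (May 21, 2016 to January 20, 2017), pushing the deadline to February 24, 2017.
The written tolling agreement from August 30, 2017 to May 22, 2018 began after the period had already run on February 24, 2017, so it has no tolling effect.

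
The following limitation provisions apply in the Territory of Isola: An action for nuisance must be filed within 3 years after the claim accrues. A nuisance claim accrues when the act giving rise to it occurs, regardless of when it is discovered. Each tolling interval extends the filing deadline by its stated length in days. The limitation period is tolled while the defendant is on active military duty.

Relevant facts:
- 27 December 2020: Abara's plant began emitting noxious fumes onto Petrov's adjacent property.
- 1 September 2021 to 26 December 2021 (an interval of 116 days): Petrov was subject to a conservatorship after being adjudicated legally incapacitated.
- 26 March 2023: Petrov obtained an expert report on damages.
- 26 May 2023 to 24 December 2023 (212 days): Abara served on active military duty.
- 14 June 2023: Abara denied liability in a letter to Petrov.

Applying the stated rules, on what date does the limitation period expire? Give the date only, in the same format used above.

The limitation period began to run on 27 December 2020.
The untolled deadline — 3 years after 27 December 2020 — is 27 December 2023.
Because the defendant's active military service ran from 26 May 2023 to 24 December 2023, the deadline is extended by 212 days to 26 July 2024.
The plaintiff's legal incapacity from 1 September 2021 to 26 December 2021 does not toll the period, because no stated rule makes the plaintiff's incapacity a tolling event.
The other events in the timeline have no effect on the limitation period under the stated rules.

26 July 2024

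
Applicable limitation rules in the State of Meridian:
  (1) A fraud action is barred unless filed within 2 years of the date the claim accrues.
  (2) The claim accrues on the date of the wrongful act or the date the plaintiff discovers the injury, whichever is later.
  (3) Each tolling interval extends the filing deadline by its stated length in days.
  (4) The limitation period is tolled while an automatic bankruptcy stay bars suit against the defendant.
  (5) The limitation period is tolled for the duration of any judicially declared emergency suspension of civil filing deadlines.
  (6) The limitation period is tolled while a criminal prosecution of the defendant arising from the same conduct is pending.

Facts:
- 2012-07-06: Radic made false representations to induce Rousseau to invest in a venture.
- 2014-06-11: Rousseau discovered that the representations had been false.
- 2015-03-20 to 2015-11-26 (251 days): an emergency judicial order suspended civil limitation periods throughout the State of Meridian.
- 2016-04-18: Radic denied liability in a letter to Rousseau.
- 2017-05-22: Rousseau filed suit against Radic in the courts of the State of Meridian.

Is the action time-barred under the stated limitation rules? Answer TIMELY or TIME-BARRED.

TIME-BARRED

Because discovery on 2014-06-11 post-dates the 2012-07-06 act, accrual under the later-of rule falls on 2014-06-11.
The untolled deadline — 2 years after 2014-06-11 — is 2016-06-11.
The emergency suspension of filing deadlines from 2015-03-20 to 2015-11-26 tolled the period for 251 days, extending the deadline to 2017-02-17.
Nothing else in the chronology tolls or restarts the period.
Filing on 2017-05-22 missed the 2017-02-17 deadline — the action is time-barred.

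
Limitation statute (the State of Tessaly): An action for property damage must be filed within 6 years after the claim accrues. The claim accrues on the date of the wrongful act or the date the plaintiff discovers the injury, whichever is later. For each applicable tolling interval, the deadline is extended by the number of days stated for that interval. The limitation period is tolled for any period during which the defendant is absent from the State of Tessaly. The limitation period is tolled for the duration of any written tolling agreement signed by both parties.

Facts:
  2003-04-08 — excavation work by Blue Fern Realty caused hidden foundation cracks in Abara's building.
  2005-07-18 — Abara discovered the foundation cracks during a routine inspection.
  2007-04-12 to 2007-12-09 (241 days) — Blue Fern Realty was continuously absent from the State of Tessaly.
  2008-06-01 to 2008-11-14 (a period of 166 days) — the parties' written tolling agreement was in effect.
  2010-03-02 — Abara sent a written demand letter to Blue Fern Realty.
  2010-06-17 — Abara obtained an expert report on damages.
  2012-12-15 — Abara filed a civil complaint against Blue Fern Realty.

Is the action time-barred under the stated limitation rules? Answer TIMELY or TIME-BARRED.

TIME-BARRED

Because discovery on 2005-07-18 post-dates the 2003-04-08 act, accrual under the later-of rule falls on 2005-07-18.
Adding the 6 years base period to 2005-07-18 gives a deadline of 2011-07-18, before any tolling.
The period was tolled for 241 days by the defendant's absence from the jurisdiction (2007-04-12 to 2007-12-09), pushing the deadline to 2012-03-15.
Because the written tolling agreement ran from 2008-06-01 to 2008-11-14, the deadline is extended by 166 days to 2012-08-28.
The other events in the timeline have no effect on the limitation period under the stated rules.
The 2012-12-15 filing falls after the 2012-08-28 deadline; the claim is time-barred.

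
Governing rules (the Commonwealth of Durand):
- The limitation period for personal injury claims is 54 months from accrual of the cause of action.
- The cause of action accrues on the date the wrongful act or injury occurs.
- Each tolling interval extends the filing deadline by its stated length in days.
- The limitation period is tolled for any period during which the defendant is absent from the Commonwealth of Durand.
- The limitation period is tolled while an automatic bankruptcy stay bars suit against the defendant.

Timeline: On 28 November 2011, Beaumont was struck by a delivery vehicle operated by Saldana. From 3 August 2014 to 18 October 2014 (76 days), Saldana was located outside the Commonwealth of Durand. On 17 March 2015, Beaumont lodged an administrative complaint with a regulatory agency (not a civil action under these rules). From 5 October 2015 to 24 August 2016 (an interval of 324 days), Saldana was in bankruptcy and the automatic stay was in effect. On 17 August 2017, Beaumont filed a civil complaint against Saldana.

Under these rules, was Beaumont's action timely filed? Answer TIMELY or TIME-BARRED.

The limitation period began to run on 28 November 2011.
Adding the 54 months base period to 28 November 2011 gives a deadline of 28 May 2016, before any tolling.
The period was tolled for 76 days by the defendant's absence from the jurisdiction (3 August 2014 to 18 October 2014), pushing the deadline to 12 August 2016.
The automatic bankruptcy stay from 5 October 2015 to 24 August 2016 tolled the period for 324 days, extending the deadline to 2 July 2017.
The other events in the timeline have no effect on the limitation period under the stated rules.
Beaumont filed on 17 August 2017, after the 2 July 2017 deadline, so the action is time-barred.

TIME-BARRED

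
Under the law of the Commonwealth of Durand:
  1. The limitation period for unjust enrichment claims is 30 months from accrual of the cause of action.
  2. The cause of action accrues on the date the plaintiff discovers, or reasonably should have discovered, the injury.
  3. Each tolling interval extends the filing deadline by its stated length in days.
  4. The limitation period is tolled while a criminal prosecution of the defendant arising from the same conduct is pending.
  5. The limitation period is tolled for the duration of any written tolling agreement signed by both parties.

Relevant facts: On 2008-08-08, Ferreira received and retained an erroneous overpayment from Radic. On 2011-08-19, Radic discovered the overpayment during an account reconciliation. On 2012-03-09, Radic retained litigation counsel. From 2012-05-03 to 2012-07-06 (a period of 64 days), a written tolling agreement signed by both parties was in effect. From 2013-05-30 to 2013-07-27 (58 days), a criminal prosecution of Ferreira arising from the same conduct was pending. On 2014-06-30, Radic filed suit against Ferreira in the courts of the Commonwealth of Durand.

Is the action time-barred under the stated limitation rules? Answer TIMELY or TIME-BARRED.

Accrual is tied to discovery, so the period began on 2011-08-19 rather than on 2008-08-08 when the act occurred.
30 months from 2011-08-19 is 2014-02-19.
The period was tolled for 64 days by the written tolling agreement (2012-05-03 to 2012-07-06), pushing the deadline to 2014-04-24.
The period was tolled for 58 days by the pending criminal prosecution (2013-05-30 to 2013-07-27), pushing the deadline to 2014-06-21.
None of the other events listed affects the running of the period under the stated rules.
Radic filed on 2014-06-30, after the 2014-06-21 deadline, so the action is time-barred.

TIME-BARRED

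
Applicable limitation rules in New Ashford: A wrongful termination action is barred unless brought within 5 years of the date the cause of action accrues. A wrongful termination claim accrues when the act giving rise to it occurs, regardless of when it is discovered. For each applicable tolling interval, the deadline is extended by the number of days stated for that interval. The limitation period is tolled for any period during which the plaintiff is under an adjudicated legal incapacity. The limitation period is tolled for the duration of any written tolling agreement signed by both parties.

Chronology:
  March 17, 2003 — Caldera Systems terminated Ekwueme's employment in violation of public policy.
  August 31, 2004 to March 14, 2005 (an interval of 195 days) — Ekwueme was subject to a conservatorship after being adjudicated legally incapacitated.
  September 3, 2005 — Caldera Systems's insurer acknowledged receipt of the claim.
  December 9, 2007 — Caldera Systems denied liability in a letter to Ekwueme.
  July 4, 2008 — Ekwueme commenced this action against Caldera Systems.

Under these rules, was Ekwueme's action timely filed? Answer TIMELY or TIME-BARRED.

The cause of action accrued on March 17, 2003, the date of the act.
The untolled deadline — 5 years after March 17, 2003 — is March 17, 2008.
The period was tolled for 195 days by the plaintiff's legal incapacity (August 31, 2004 to March 14, 2005), pushing the deadline to September 28, 2008.
Nothing else in the chronology tolls or restarts the period.
The July 4, 2008 filing precedes the September 28, 2008 deadline; the claim is timely.

TIMELY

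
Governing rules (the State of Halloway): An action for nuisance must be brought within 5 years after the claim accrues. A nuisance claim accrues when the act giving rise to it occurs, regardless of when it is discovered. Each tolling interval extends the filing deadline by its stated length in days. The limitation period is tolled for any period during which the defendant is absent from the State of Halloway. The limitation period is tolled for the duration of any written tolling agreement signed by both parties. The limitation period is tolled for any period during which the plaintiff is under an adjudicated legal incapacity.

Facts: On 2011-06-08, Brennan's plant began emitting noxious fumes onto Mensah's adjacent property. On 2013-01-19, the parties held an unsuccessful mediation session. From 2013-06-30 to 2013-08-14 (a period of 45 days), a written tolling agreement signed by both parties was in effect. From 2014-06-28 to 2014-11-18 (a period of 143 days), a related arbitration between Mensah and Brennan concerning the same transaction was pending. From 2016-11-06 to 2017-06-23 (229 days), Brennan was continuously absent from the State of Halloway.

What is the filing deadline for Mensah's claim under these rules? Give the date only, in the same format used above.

The claim accrued on 2011-06-08, the date of the act.
Adding the 5 years base period to 2011-06-08 gives a deadline of 2016-06-08, before any tolling.
Because the written tolling agreement ran from 2013-06-30 to 2013-08-14, the deadline is extended by 45 days to 2016-07-23.
The defendant's absence from the jurisdiction from 2016-11-06 to 2017-06-23 began after the period had already run on 2016-07-23, so it has no tolling effect.
No stated provision tolls the period for a pending arbitration, so the interval from 2014-06-28 to 2014-11-18 has no effect on the deadline.
The other events in the timeline have no effect on the limitation period under the stated rules.

2016-07-23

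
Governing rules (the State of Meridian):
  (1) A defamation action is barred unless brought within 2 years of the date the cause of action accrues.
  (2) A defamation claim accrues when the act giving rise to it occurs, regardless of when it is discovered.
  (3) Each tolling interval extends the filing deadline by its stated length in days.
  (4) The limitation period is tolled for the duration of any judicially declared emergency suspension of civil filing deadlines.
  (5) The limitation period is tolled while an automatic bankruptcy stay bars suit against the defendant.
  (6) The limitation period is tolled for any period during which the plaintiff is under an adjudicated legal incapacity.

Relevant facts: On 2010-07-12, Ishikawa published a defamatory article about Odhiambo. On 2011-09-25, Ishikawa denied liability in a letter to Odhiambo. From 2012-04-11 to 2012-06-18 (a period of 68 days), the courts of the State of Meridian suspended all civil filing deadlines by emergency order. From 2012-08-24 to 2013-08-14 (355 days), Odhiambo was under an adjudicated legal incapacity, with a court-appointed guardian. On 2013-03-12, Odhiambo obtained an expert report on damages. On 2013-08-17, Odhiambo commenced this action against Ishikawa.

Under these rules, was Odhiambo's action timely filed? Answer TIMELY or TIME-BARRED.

TIMELY

The cause of action accrued on 2010-07-12, the date of the act.
The untolled deadline — 2 years after 2010-07-12 — is 2012-07-12.
Because the emergency suspension of filing deadlines ran from 2012-04-11 to 2012-06-18, the deadline is extended by 68 days to 2012-09-18.
The plaintiff's legal incapacity from 2012-08-24 to 2013-08-14 tolled the period for 355 days, extending the deadline to 2013-09-08.
None of the other events listed affects the running of the period under the stated rules.
Filing on 2013-08-17 beat the 2013-09-08 deadline — the action is timely.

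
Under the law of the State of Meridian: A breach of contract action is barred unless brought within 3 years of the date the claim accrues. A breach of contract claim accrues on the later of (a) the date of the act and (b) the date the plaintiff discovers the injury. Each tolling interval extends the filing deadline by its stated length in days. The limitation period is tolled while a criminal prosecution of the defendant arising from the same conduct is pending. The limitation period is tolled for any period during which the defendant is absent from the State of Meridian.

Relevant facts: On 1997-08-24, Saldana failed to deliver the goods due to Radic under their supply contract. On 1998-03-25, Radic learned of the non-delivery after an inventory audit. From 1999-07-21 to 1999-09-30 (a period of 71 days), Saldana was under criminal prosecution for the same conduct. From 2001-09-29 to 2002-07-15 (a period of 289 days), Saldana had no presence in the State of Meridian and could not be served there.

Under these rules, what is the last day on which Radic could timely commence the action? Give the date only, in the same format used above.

2001-06-04

Taking the later of the act (1997-08-24) and discovery (1998-03-25), the claim accrued on 1998-03-25.
The untolled deadline — 3 years after 1998-03-25 — is 2001-03-25.
The pending criminal prosecution from 1999-07-21 to 1999-09-30 tolled the period for 71 days, extending the deadline to 2001-06-04.
The defendant's absence from the jurisdiction starting 2001-09-29 came too late — the period had run on 2001-06-04 — and so does not extend the deadline.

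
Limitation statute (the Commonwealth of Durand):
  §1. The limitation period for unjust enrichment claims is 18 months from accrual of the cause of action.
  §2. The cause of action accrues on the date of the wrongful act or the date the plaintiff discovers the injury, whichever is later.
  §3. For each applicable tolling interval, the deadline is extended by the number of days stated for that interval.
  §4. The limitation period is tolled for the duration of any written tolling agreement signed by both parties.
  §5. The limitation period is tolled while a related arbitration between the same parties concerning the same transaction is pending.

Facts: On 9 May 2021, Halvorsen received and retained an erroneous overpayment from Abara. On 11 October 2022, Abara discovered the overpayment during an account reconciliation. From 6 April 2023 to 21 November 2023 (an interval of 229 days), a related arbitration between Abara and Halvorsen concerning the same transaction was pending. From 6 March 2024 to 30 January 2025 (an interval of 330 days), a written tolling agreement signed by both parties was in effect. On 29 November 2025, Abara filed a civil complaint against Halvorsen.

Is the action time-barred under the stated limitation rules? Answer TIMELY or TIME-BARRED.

TIME-BARRED

Taking the later of the act (9 May 2021) and discovery (11 October 2022), the claim accrued on 11 October 2022.
18 months from 11 October 2022 is 11 April 2024.
The pending related arbitration from 6 April 2023 to 21 November 2023 tolled the period for 229 days, extending the deadline to 26 November 2024.
The written tolling agreement from 6 March 2024 to 30 January 2025 tolled the period for 330 days, extending the deadline to 22 October 2025.
The 29 November 2025 filing falls after the 22 October 2025 deadline; the claim is time-barred.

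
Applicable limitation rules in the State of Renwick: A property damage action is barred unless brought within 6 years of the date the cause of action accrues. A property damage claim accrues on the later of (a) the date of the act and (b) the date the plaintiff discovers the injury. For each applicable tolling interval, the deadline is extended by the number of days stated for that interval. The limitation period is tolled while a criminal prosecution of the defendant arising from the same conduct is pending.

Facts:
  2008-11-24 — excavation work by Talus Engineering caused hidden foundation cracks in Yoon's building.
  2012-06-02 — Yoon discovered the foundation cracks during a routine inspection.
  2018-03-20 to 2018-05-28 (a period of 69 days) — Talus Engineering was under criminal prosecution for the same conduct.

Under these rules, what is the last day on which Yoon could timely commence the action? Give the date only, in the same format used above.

2018-08-10

The claim accrued on 2012-06-02 — the later of the 2008-11-24 act and the 2012-06-02 discovery.
Adding the 6 years base period to 2012-06-02 gives a deadline of 2018-06-02, before any tolling.
Because the pending criminal prosecution ran from 2018-03-20 to 2018-05-28, the deadline is extended by 69 days to 2018-08-10.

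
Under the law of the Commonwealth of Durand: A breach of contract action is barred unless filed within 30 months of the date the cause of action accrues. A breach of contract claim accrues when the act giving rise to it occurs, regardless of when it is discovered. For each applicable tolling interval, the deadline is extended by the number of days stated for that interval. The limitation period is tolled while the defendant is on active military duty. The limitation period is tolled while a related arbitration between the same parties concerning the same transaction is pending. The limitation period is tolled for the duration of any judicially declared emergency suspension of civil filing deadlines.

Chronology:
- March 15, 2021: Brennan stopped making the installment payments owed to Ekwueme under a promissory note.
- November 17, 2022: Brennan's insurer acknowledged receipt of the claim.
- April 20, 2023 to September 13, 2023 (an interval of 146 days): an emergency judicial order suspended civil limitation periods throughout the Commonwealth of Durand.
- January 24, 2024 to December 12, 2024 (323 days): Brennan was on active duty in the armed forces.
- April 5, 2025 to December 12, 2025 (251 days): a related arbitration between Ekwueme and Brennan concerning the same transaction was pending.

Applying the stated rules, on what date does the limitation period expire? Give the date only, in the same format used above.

December 27, 2024

The cause of action accrued on March 15, 2021, the date of the act.
Adding the 30 months base period to March 15, 2021 gives a deadline of September 15, 2023, before any tolling.
The emergency suspension of filing deadlines from April 20, 2023 to September 13, 2023 tolled the period for 146 days, extending the deadline to February 8, 2024.
Because the defendant's active military service ran from January 24, 2024 to December 12, 2024, the deadline is extended by 323 days to December 27, 2024.
The pending related arbitration from April 5, 2025 to December 12, 2025 began after the period had already run on December 27, 2024, so it has no tolling effect.
Nothing else in the chronology tolls or restarts the period.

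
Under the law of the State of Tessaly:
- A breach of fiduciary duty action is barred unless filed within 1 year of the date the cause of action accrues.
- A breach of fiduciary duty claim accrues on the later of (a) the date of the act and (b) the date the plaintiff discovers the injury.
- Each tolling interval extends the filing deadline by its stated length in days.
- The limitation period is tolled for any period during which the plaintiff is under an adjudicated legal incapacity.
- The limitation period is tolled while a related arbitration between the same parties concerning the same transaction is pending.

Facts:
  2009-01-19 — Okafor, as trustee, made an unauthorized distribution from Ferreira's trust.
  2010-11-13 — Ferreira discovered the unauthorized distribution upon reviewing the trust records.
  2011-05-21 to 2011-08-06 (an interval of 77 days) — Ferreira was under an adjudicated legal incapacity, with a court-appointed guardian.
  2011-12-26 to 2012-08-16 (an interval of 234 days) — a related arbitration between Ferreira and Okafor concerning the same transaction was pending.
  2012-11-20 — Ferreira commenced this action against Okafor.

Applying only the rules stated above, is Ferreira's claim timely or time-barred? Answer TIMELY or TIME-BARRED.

TIME-BARRED

Because discovery on 2010-11-13 post-dates the 2009-01-19 act, accrual under the later-of rule falls on 2010-11-13.
1 year from 2010-11-13 is 2011-11-13.
Because the plaintiff's legal incapacity ran from 2011-05-21 to 2011-08-06, the deadline is extended by 77 days to 2012-01-29.
Because the pending related arbitration ran from 2011-12-26 to 2012-08-16, the deadline is extended by 234 days to 2012-09-19.
The 2012-11-20 filing falls after the 2012-09-19 deadline; the claim is time-barred.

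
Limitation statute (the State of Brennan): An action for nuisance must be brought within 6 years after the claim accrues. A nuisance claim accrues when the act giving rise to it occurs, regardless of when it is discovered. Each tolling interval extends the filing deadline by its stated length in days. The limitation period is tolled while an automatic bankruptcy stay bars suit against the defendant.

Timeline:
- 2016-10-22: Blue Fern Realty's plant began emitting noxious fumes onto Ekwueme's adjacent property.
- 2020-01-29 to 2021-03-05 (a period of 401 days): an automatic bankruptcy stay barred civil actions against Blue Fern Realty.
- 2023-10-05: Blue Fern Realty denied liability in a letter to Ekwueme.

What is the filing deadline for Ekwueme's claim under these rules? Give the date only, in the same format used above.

2023-11-27

The claim accrued on 2016-10-22, the date of the act.
6 years from 2016-10-22 is 2022-10-22.
The automatic bankruptcy stay from 2020-01-29 to 2021-03-05 tolled the period for 401 days, extending the deadline to 2023-11-27.
The other events in the timeline have no effect on the limitation period under the stated rules.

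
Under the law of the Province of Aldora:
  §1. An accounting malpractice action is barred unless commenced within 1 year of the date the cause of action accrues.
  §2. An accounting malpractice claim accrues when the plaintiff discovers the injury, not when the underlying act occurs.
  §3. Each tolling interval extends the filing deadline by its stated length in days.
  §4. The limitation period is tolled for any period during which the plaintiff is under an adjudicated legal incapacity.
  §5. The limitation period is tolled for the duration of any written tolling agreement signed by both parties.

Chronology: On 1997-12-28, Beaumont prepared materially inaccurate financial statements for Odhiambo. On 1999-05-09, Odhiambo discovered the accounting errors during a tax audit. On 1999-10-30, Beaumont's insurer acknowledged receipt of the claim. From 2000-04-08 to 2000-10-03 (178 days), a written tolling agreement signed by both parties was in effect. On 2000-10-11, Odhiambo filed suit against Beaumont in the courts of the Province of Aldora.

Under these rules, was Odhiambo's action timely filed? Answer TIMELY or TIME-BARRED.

TIMELY

Accrual is tied to discovery, so the period began on 1999-05-09 rather than on 1997-12-28 when the act occurred.
The untolled deadline — 1 year after 1999-05-09 — is 2000-05-09.
The period was tolled for 178 days by the written tolling agreement (2000-04-08 to 2000-10-03), pushing the deadline to 2000-11-03.
The other events in the timeline have no effect on the limitation period under the stated rules.
Filing on 2000-10-11 beat the 2000-11-03 deadline — the action is timely.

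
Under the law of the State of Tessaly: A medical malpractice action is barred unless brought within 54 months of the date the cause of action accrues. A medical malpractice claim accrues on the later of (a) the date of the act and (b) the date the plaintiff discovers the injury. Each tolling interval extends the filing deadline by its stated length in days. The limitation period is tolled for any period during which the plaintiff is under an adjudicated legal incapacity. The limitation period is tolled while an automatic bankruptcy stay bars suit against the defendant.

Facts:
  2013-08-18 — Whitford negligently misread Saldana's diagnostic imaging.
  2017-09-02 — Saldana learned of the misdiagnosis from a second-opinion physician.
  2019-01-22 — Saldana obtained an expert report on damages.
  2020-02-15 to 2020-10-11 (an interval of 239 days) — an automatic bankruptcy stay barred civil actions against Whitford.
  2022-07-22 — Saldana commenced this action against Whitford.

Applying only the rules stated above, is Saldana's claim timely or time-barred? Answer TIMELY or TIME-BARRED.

Because discovery on 2017-09-02 post-dates the 2013-08-18 act, accrual under the later-of rule falls on 2017-09-02.
The untolled deadline — 54 months after 2017-09-02 — is 2022-03-02.
Because the automatic bankruptcy stay ran from 2020-02-15 to 2020-10-11, the deadline is extended by 239 days to 2022-10-27.
None of the other events listed affects the running of the period under the stated rules.
Saldana filed on 2022-07-22, before the 2022-10-27 deadline, so the action is timely.

TIMELY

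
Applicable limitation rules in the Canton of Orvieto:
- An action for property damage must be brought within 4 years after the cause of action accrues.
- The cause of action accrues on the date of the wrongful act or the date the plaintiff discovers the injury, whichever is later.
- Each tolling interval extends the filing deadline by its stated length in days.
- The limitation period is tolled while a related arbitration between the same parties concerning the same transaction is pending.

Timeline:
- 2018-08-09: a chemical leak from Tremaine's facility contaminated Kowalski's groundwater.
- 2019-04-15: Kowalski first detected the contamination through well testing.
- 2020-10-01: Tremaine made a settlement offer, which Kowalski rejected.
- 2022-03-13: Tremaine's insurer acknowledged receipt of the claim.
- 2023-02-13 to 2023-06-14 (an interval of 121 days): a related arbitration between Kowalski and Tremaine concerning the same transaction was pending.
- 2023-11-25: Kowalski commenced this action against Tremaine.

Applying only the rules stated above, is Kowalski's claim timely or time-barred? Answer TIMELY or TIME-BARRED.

TIME-BARRED

Because discovery on 2019-04-15 post-dates the 2018-08-09 act, accrual under the later-of rule falls on 2019-04-15.
The untolled deadline — 4 years after 2019-04-15 — is 2023-04-15.
The pending related arbitration from 2023-02-13 to 2023-06-14 tolled the period for 121 days, extending the deadline to 2023-08-14.
Nothing else in the chronology tolls or restarts the period.
Filing on 2023-11-25 missed the 2023-08-14 deadline — the action is time-barred.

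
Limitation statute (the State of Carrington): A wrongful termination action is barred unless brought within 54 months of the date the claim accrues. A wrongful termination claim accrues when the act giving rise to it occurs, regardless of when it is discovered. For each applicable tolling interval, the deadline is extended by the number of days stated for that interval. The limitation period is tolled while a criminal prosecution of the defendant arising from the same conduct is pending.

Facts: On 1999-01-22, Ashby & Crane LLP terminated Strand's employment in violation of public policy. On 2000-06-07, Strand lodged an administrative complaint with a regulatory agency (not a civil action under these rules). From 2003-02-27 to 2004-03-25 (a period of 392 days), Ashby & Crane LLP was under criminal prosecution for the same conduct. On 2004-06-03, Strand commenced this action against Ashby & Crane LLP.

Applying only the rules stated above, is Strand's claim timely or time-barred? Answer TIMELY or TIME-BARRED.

TIMELY

The limitation period began to run on 1999-01-22.
54 months from 1999-01-22 is 2003-07-22.
The period was tolled for 392 days by the pending criminal prosecution (2003-02-27 to 2004-03-25), pushing the deadline to 2004-08-17.
None of the other events listed affects the running of the period under the stated rules.
Filing on 2004-06-03 beat the 2004-08-17 deadline — the action is timely.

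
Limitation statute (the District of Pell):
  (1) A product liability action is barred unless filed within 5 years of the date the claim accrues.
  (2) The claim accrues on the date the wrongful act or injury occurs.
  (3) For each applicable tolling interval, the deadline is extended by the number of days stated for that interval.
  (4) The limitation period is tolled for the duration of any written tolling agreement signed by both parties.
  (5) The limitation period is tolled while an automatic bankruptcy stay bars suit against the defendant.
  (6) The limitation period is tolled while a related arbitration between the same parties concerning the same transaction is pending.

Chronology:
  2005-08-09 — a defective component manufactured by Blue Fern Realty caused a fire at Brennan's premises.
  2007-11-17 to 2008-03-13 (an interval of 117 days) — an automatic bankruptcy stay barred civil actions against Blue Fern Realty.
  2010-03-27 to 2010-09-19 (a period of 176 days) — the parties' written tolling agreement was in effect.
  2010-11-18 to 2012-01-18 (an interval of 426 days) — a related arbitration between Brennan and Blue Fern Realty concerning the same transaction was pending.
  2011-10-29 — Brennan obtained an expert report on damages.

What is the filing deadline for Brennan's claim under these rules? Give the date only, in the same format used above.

The limitation period began to run on 2005-08-09.
Adding the 5 years base period to 2005-08-09 gives a deadline of 2010-08-09, before any tolling.
The period was tolled for 117 days by the automatic bankruptcy stay (2007-11-17 to 2008-03-13), pushing the deadline to 2010-12-04.
The period was tolled for 176 days by the written tolling agreement (2010-03-27 to 2010-09-19), pushing the deadline to 2011-05-29.
Because the pending related arbitration ran from 2010-11-18 to 2012-01-18, the deadline is extended by 426 days to 2012-07-28.
Nothing else in the chronology tolls or restarts the period.

2012-07-28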